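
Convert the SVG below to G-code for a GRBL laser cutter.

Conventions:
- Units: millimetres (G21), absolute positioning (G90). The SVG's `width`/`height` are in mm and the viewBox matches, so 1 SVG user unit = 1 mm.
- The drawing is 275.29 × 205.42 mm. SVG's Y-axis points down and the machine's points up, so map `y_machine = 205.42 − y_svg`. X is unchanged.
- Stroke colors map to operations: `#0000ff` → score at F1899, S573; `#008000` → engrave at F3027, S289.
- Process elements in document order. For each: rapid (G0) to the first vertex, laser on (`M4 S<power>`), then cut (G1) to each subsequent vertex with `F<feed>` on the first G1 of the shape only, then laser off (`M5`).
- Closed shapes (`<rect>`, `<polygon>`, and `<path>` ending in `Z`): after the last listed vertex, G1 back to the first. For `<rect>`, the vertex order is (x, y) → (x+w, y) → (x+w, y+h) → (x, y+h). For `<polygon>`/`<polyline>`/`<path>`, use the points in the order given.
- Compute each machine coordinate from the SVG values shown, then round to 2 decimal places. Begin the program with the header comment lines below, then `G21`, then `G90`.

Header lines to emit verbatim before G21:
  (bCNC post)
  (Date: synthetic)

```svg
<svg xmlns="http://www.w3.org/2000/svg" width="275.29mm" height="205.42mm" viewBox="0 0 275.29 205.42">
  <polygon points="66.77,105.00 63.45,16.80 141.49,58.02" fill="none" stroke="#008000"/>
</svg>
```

Since the viewBox matches the mm dimensions, user units are millimetres directly. The only transform is the Y-flip y_m = 205.42 − y_svg.

Shape 1 is a regular polygon drawn with `<polygon>`. Its stroke #008000 means engrave at S289, F3027. After flipping Y the toolpath is (66.77,100.42) → (63.45,188.62) → (141.49,147.40) → (66.77,100.42), returning to the start.

(bCNC post)
(Date: synthetic)
G21
G90
G0 X66.77 Y100.42
M4 S289
G1 X63.45 Y188.62 F3027
G1 X141.49 Y147.40
G1 X66.77 Y100.42
M5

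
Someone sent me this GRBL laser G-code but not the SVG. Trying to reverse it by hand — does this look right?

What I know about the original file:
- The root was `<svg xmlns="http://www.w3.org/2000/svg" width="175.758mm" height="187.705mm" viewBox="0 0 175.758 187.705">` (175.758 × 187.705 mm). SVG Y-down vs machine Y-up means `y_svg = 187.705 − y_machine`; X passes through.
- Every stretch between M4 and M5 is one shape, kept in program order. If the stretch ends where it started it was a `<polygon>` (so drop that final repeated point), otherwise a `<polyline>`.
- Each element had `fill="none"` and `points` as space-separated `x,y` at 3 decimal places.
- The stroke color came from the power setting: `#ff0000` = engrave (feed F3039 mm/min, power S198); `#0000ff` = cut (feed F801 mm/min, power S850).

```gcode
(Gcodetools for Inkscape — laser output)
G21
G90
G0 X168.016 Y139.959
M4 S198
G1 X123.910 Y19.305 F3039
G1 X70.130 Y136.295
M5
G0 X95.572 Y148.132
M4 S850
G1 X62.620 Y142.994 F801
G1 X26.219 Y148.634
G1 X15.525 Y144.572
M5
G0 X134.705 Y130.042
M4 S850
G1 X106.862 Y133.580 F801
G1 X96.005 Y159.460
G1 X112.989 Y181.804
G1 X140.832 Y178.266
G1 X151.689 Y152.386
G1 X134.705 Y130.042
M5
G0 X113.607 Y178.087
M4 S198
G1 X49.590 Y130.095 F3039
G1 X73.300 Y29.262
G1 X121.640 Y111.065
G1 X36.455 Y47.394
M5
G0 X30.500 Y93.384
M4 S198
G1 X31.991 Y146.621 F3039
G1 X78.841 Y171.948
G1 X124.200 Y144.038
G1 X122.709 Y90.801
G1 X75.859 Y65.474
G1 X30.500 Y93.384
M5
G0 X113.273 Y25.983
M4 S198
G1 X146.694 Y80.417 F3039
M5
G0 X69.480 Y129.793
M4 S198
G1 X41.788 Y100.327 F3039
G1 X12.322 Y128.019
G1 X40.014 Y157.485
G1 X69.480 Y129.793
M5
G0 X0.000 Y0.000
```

Each laser-on run becomes one SVG element. Flip Y back into SVG space with y_svg = 187.705 − y_machine.

Run 1: power S198 maps to stroke `#ff0000` (engrave). The run is open, so emit a `<polyline>` with points (Y-flipped): 168.016,47.746 123.910,168.400 70.130,51.410.

Run 2: power S850 maps to stroke `#0000ff` (cut). The run is open, so emit a `<polyline>` with points (Y-flipped): 95.572,39.573 62.620,44.711 26.219,39.071 15.525,43.133.

Run 3: power S850 maps to stroke `#0000ff` (cut). The run returns to its start, so emit a `<polygon>` with points (Y-flipped): 134.705,57.663 106.862,54.125 96.005,28.245 112.989,5.901 140.832,9.439 151.689,35.319.

Run 4: power S198 maps to stroke `#ff0000` (engrave). The run is open, so emit a `<polyline>` with points (Y-flipped): 113.607,9.618 49.590,57.610 73.300,158.443 121.640,76.640 36.455,140.311.

Run 5: the run's S198 means `#ff0000` (engrave). The run returns to its start, so emit a `<polygon>` with points (Y-flipped): 30.500,94.321 31.991,41.084 78.841,15.757 124.200,43.667 122.709,96.904 75.859,122.231.

Run 6: the run's S198 means `#ff0000` (engrave). The run is open, so emit a `<polyline>` with points (Y-flipped): 113.273,161.722 146.694,107.288.

Run 7: the run's S198 means `#ff0000` (engrave). The run returns to its start, so emit a `<polygon>` with points (Y-flipped): 69.480,57.912 41.788,87.378 12.322,59.686 40.014,30.220.

<svg xmlns="http://www.w3.org/2000/svg" width="175.758mm" height="187.705mm" viewBox="0 0 175.758 187.705">
  <polyline points="168.016,47.746 123.910,168.400 70.130,51.410" fill="none" stroke="#ff0000"/>
  <polyline points="95.572,39.573 62.620,44.711 26.219,39.071 15.525,43.133" fill="none" stroke="#0000ff"/>
  <polygon points="134.705,57.663 106.862,54.125 96.005,28.245 112.989,5.901 140.832,9.439 151.689,35.319" fill="none" stroke="#0000ff"/>
  <polyline points="113.607,9.618 49.590,57.610 73.300,158.443 121.640,76.640 36.455,140.311" fill="none" stroke="#ff0000"/>
  <polygon points="30.500,94.321 31.991,41.084 78.841,15.757 124.200,43.667 122.709,96.904 75.859,122.231" fill="none" stroke="#ff0000"/>
  <polyline points="113.273,161.722 146.694,107.288" fill="none" stroke="#ff0000"/>
  <polygon points="69.480,57.912 41.788,87.378 12.322,59.686 40.014,30.220" fill="none" stroke="#ff0000"/>
</svg>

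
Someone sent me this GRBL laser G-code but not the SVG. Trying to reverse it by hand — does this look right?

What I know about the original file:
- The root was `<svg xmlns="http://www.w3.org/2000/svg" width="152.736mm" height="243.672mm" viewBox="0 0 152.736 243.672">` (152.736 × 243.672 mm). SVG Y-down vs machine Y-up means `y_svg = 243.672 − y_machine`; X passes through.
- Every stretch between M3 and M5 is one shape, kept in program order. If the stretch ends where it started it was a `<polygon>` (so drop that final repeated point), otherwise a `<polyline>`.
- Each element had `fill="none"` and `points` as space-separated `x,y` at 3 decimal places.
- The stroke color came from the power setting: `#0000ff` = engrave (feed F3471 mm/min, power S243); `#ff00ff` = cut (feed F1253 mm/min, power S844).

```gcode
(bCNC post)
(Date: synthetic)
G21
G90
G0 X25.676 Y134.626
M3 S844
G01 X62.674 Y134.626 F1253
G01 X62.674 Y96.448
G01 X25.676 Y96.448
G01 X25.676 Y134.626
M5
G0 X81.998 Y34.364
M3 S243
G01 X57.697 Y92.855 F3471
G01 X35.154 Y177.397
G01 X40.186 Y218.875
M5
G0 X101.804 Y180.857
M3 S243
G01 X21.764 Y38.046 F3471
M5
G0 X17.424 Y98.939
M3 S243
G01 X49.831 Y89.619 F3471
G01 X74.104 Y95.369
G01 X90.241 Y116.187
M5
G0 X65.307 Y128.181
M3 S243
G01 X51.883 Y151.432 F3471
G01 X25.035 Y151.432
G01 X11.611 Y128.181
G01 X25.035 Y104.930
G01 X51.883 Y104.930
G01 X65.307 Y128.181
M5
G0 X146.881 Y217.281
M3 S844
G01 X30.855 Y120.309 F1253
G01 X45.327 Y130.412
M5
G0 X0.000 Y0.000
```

Machine Y-up, SVG Y-down with viewBox height 243.672, so y_svg = 243.672 − y_machine; X carries over.

Run 1: the run's S844 means `#ff00ff` (cut). The run returns to its start, so emit a `<polygon>` with points (Y-flipped): 25.676,109.046 62.674,109.046 62.674,147.224 25.676,147.224.

Run 2: power S243 maps to stroke `#0000ff` (engrave). The run is open, so emit a `<polyline>` with points (Y-flipped): 81.998,209.308 57.697,150.817 35.154,66.275 40.186,24.797.

Run 3: S243 ⇒ engrave layer `#0000ff`. The run is open, so emit a `<polyline>` with points (Y-flipped): 101.804,62.815 21.764,205.626.

Run 4: the run's S243 means `#0000ff` (engrave). The run is open, so emit a `<polyline>` with points (Y-flipped): 17.424,144.733 49.831,154.053 74.104,148.303 90.241,127.485.

Run 5: power S243 maps to stroke `#0000ff` (engrave). The run returns to its start, so emit a `<polygon>` with points (Y-flipped): 65.307,115.491 51.883,92.240 25.035,92.240 11.611,115.491 25.035,138.742 51.883,138.742.

Run 6: the run's S844 means `#ff00ff` (cut). The run is open, so emit a `<polyline>` with points (Y-flipped): 146.881,26.391 30.855,123.363 45.327,113.260.

<svg xmlns="http://www.w3.org/2000/svg" width="152.736mm" height="243.672mm" viewBox="0 0 152.736 243.672">
  <polygon points="25.676,109.046 62.674,109.046 62.674,147.224 25.676,147.224" fill="none" stroke="#ff00ff"/>
  <polyline points="81.998,209.308 57.697,150.817 35.154,66.275 40.186,24.797" fill="none" stroke="#0000ff"/>
  <polyline points="101.804,62.815 21.764,205.626" fill="none" stroke="#0000ff"/>
  <polyline points="17.424,144.733 49.831,154.053 74.104,148.303 90.241,127.485" fill="none" stroke="#0000ff"/>
  <polygon points="65.307,115.491 51.883,92.240 25.035,92.240 11.611,115.491 25.035,138.742 51.883,138.742" fill="none" stroke="#0000ff"/>
  <polyline points="146.881,26.391 30.855,123.363 45.327,113.260" fill="none" stroke="#ff00ff"/>
</svg>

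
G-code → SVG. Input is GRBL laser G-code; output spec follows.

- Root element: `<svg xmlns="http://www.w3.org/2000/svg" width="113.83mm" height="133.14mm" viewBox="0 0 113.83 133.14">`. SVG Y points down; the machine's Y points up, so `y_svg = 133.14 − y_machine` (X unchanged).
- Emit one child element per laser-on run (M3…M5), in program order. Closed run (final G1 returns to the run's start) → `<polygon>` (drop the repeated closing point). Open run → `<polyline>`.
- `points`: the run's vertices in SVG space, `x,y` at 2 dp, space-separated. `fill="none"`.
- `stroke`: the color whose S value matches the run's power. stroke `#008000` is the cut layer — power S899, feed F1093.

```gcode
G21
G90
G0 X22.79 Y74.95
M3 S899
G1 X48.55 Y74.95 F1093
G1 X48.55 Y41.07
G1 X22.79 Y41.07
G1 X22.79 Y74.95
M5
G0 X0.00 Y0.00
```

<svg xmlns="http://www.w3.org/2000/svg" width="113.83mm" height="133.14mm" viewBox="0 0 113.83 133.14">
  <polygon points="22.79,58.19 48.55,58.19 48.55,92.07 22.79,92.07" fill="none" stroke="#008000"/>
</svg>

Each laser-on run becomes one SVG element. Flip Y back into SVG space with y_svg = 133.14 − y_machine. Every run uses S899, so all elements get stroke `#008000` (cut).

Run 1: The run returns to its start, so emit a `<polygon>` with points (Y-flipped): 22.79,58.19 48.55,58.19 48.55,92.07 22.79,92.07.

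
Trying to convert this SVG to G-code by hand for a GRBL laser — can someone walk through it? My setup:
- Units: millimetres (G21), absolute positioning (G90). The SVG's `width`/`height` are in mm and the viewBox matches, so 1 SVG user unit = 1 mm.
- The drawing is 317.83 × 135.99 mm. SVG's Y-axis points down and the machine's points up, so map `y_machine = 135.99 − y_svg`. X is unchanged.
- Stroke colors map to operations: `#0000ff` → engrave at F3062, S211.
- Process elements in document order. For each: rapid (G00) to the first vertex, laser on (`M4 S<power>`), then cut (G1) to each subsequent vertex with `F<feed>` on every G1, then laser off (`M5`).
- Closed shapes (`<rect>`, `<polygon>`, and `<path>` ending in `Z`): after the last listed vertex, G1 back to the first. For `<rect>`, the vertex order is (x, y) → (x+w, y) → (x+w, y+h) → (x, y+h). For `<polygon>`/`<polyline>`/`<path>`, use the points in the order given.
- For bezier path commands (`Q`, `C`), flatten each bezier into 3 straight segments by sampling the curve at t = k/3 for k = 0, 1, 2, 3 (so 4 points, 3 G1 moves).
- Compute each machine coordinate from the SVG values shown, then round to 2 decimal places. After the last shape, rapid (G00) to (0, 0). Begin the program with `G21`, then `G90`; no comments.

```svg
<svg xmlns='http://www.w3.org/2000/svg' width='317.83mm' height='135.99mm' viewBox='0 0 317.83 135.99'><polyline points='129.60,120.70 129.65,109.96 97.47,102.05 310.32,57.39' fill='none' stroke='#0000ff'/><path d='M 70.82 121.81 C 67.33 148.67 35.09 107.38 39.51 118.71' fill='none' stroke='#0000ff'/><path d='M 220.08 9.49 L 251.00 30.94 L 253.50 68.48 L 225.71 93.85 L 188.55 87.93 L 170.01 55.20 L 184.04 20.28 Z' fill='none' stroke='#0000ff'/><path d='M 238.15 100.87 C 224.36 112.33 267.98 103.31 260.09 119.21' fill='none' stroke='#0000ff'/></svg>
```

G21
G90
G00 X129.60 Y15.29
M4 S211
G1 X129.65 Y26.03 F3062
G1 X97.47 Y33.94 F3062
G1 X310.32 Y78.60 F3062
M5
G00 X70.82 Y14.18
M4 S211
G1 X60.17 Y5.56 F3062
G1 X44.89 Y15.54 F3062
G1 X39.51 Y17.28 F3062
M5
G00 X220.08 Y126.50
M4 S211
G1 X251.00 Y105.05 F3062
G1 X253.50 Y67.51 F3062
G1 X225.71 Y42.14 F3062
G1 X188.55 Y48.06 F3062
G1 X170.01 Y80.79 F3062
G1 X184.04 Y115.71 F3062
G1 X220.08 Y126.50 F3062
M5
G00 X238.15 Y35.12
M4 S211
G1 X239.46 Y28.81 F3062
G1 X254.84 Y26.05 F3062
G1 X260.09 Y16.78 F3062
M5
G00 X0.00 Y0.00

Since the viewBox matches the mm dimensions, user units are millimetres directly. The only transform is the Y-flip y_m = 135.99 − y_svg.

Shape 1 is a open polyline drawn with `<polyline>`. Its stroke #0000ff means engrave at S211, F3062. After flipping Y the toolpath is (129.60,15.29) → (129.65,26.03) → (97.47,33.94) → (310.32,78.60).

Shape 2 is a cubic bezier drawn with `<path>`. Its stroke #0000ff means engrave at S211, F3062. After flipping Y the toolpath is (70.82,14.18) → (60.17,5.56) → (44.89,15.54) → (39.51,17.28).

Shape 3 is a regular polygon drawn with `<path>`. Its stroke #0000ff means engrave at S211, F3062. After flipping Y the toolpath is (220.08,126.50) → (251.00,105.05) → (253.50,67.51) → (225.71,42.14) → (188.55,48.06) → (170.01,80.79) → (184.04,115.71) → (220.08,126.50), returning to the start.

Shape 4 is a cubic bezier drawn with `<path>`. Its stroke #0000ff means engrave at S211, F3062. After flipping Y the toolpath is (238.15,35.12) → (239.46,28.81) → (254.84,26.05) → (260.09,16.78).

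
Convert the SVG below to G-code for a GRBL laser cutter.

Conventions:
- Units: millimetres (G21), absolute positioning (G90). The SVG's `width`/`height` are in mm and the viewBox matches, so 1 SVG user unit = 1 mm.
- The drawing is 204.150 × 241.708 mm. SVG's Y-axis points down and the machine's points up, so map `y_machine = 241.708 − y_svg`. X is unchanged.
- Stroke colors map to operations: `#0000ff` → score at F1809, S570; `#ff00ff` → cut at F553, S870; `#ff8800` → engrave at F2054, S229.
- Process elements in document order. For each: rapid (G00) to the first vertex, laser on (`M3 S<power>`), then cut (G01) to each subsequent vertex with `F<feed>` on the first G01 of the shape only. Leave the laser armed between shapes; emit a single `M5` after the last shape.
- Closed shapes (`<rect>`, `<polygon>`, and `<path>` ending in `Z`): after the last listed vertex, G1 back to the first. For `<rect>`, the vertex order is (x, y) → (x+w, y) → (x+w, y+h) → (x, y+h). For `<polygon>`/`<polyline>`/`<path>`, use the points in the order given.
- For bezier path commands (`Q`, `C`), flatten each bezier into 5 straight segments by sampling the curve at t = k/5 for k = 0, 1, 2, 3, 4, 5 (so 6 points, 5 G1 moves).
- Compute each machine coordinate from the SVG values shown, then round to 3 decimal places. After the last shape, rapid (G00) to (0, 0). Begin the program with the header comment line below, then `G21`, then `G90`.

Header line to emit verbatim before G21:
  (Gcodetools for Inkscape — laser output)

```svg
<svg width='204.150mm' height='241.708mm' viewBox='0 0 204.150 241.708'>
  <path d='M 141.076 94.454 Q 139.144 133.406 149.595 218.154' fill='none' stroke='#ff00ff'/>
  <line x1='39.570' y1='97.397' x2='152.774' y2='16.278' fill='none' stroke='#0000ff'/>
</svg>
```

(Gcodetools for Inkscape — laser output)
G21
G90
G00 X141.076 Y147.254
M3 S870
G01 X140.799 Y129.841 F553
G01 X141.512 Y108.765
G01 X143.215 Y84.025
G01 X145.910 Y55.621
G01 X149.595 Y23.554
G00 X39.570 Y144.311
M3 S570
G01 X152.774 Y225.430 F1809
M5
G00 X0.000 Y0.000

viewBox `0 0 204.150 241.708` with mm width/height → 1 unit = 1 mm. Flip: y_m = 241.708 − y_svg.

**Shape 1** — `<path>` quadratic bezier, stroke `#ff00ff` → cut (S870, F553). Control points (SVG): P0=(141.076,94.454), P1=(139.144,133.406), P2=(149.595,218.154); sampled at t=k/5. Machine vertices: (141.076,147.254) → (140.799,129.841) → (141.512,108.765) → (143.215,84.025) → (145.910,55.621) → (149.595,23.554). Open path.

**Shape 2** — `<line>` line segment, stroke `#0000ff` → score (S570, F1809). Machine vertices: (39.570,144.311) → (152.774,225.430). Open path.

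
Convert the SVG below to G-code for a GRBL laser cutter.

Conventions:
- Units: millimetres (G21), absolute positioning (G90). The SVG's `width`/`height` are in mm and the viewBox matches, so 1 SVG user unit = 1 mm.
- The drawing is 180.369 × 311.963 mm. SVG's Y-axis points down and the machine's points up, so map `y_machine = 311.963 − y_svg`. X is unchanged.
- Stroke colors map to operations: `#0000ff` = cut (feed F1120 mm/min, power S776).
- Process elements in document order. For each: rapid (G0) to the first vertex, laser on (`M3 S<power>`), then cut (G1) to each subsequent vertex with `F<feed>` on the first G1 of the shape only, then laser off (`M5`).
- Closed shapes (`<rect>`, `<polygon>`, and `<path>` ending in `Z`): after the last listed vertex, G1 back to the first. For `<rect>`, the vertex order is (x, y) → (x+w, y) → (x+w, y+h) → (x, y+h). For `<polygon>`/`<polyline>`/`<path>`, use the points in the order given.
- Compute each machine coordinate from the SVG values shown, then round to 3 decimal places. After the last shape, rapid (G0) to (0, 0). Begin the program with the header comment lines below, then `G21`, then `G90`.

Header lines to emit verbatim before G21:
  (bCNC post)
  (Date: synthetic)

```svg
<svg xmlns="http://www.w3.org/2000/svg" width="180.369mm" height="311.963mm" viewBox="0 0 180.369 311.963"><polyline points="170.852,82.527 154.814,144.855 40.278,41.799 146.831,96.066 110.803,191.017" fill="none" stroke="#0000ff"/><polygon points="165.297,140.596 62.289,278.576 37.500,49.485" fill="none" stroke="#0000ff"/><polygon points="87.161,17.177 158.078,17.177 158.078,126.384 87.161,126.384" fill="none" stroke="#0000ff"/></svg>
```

(bCNC post)
(Date: synthetic)
G21
G90
G0 X170.852 Y229.436
M3 S776
G1 X154.814 Y167.108 F1120
G1 X40.278 Y270.164
G1 X146.831 Y215.897
G1 X110.803 Y120.946
M5
G0 X165.297 Y171.367
M3 S776
G1 X62.289 Y33.387 F1120
G1 X37.500 Y262.478
G1 X165.297 Y171.367
M5
G0 X87.161 Y294.786
M3 S776
G1 X158.078 Y294.786 F1120
G1 X158.078 Y185.579
G1 X87.161 Y185.579
G1 X87.161 Y294.786
M5
G0 X0.000 Y0.000

viewBox `0 0 180.369 311.963` with mm width/height → 1 unit = 1 mm. Flip: y_m = 311.963 − y_svg.

**Shape 1** — `<polyline>` open polyline, stroke `#0000ff` → cut (S776, F1120). Machine vertices: (170.852,229.436) → (154.814,167.108) → (40.278,270.164) → (146.831,215.897) → (110.803,120.946). Open path.

**Shape 2** — `<polygon>` closed polygon, stroke `#0000ff` → cut (S776, F1120). Machine vertices: (165.297,171.367) → (62.289,33.387) → (37.500,262.478) → (165.297,171.367). Closed: final G1 returns to the first vertex.

**Shape 3** — `<polygon>` rectangle, stroke `#0000ff` → cut (S776, F1120). Machine vertices: (87.161,294.786) → (158.078,294.786) → (158.078,185.579) → (87.161,185.579) → (87.161,294.786). Closed: final G1 returns to the first vertex.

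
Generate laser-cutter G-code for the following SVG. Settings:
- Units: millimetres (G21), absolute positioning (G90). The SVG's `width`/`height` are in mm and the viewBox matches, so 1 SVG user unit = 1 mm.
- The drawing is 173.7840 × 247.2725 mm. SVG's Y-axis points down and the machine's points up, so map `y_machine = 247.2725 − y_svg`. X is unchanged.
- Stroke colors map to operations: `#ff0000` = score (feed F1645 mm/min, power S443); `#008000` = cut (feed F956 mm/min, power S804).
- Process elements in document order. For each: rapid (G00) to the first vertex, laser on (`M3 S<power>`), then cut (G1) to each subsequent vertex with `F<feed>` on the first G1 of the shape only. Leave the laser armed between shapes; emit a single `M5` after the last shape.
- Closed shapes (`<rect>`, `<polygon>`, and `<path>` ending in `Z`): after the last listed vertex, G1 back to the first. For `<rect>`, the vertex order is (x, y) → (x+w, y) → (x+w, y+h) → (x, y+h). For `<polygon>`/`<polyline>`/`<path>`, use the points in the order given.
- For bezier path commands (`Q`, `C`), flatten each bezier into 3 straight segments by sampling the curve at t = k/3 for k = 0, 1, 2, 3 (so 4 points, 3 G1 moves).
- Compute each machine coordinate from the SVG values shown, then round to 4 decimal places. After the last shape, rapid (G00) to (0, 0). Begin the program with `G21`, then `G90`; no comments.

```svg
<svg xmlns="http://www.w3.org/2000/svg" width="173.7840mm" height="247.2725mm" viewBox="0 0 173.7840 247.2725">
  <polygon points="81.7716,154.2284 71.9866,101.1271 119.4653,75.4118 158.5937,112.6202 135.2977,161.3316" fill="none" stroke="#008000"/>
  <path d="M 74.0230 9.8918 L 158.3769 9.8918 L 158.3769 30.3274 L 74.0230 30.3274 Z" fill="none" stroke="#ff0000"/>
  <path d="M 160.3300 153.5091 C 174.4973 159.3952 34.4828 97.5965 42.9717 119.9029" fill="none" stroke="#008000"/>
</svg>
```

Since the viewBox matches the mm dimensions, user units are millimetres directly. The only transform is the Y-flip y_m = 247.2725 − y_svg.

Shape 1 is a regular polygon drawn with `<polygon>`. Its stroke #008000 means cut at S804, F956. After flipping Y the toolpath is (81.7716,93.0441) → (71.9866,146.1454) → (119.4653,171.8607) → (158.5937,134.6523) → (135.2977,85.9409) → (81.7716,93.0441), returning to the start.

Shape 2 is a rectangle drawn with `<path>`. Its stroke #ff0000 means score at S443, F1645. After flipping Y the toolpath is (74.0230,237.3807) → (158.3769,237.3807) → (158.3769,216.9451) → (74.0230,216.9451) → (74.0230,237.3807), returning to the start.

Shape 3 is a cubic bezier drawn with `<path>`. Its stroke #008000 means cut at S804, F956. After flipping Y the toolpath is (160.3300,93.7634) → (134.3139,104.8171) → (72.7734,127.2628) → (42.9717,127.3696).

G21
G90
G00 X81.7716 Y93.0441
M3 S804
G1 X71.9866 Y146.1454 F956
G1 X119.4653 Y171.8607
G1 X158.5937 Y134.6523
G1 X135.2977 Y85.9409
G1 X81.7716 Y93.0441
G00 X74.0230 Y237.3807
M3 S443
G1 X158.3769 Y237.3807 F1645
G1 X158.3769 Y216.9451
G1 X74.0230 Y216.9451
G1 X74.0230 Y237.3807
G00 X160.3300 Y93.7634
M3 S804
G1 X134.3139 Y104.8171 F956
G1 X72.7734 Y127.2628
G1 X42.9717 Y127.3696
M5
G00 X0.0000 Y0.0000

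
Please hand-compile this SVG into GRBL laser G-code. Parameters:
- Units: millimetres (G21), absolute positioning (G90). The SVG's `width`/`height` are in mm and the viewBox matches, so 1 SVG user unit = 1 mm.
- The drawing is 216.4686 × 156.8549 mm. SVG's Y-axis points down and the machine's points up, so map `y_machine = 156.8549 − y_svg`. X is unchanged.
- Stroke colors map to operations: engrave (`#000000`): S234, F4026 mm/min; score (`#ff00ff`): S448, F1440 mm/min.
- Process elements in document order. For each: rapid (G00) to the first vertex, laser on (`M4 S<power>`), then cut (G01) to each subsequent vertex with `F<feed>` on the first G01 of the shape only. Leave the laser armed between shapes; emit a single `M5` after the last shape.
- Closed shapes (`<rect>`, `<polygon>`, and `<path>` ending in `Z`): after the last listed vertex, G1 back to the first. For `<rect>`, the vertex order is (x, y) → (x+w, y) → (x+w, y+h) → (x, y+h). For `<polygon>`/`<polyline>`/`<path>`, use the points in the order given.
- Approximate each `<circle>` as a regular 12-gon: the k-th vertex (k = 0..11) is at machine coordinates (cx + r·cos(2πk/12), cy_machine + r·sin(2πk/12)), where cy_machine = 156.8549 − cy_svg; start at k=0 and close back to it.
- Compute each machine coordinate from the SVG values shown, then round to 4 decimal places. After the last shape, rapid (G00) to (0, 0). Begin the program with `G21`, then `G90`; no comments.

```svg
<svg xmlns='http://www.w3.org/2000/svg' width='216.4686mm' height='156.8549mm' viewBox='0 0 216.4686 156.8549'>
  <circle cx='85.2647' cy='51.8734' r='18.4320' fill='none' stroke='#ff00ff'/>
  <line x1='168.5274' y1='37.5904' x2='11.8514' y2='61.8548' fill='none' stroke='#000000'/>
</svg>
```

G21
G90
G00 X103.6967 Y104.9815
M4 S448
G01 X101.2273 Y114.1975 F1440
G01 X94.4807 Y120.9441
G01 X85.2647 Y123.4135
G01 X76.0487 Y120.9441
G01 X69.3021 Y114.1975
G01 X66.8327 Y104.9815
G01 X69.3021 Y95.7655
G01 X76.0487 Y89.0189
G01 X85.2647 Y86.5495
G01 X94.4807 Y89.0189
G01 X101.2273 Y95.7655
G01 X103.6967 Y104.9815
G00 X168.5274 Y119.2645
M4 S234
G01 X11.8514 Y95.0001 F4026
M5
G00 X0.0000 Y0.0000

viewBox `0 0 216.4686 156.8549` with mm width/height → 1 unit = 1 mm. Flip: y_m = 156.8549 − y_svg.

**Shape 1** — `<circle>` circle, stroke `#ff00ff` → score (S448, F1440). Machine vertices: (103.6967,104.9815) → (101.2273,114.1975) → (94.4807,120.9441) → (85.2647,123.4135) → (76.0487,120.9441) → (69.3021,114.1975) → (66.8327,104.9815) → (69.3021,95.7655) → (76.0487,89.0189) → (85.2647,86.5495) → (94.4807,89.0189) → (101.2273,95.7655) → (103.6967,104.9815). Closed: final G1 returns to the first vertex.

**Shape 2** — `<line>` line segment, stroke `#000000` → engrave (S234, F4026). Machine vertices: (168.5274,119.2645) → (11.8514,95.0001). Open path.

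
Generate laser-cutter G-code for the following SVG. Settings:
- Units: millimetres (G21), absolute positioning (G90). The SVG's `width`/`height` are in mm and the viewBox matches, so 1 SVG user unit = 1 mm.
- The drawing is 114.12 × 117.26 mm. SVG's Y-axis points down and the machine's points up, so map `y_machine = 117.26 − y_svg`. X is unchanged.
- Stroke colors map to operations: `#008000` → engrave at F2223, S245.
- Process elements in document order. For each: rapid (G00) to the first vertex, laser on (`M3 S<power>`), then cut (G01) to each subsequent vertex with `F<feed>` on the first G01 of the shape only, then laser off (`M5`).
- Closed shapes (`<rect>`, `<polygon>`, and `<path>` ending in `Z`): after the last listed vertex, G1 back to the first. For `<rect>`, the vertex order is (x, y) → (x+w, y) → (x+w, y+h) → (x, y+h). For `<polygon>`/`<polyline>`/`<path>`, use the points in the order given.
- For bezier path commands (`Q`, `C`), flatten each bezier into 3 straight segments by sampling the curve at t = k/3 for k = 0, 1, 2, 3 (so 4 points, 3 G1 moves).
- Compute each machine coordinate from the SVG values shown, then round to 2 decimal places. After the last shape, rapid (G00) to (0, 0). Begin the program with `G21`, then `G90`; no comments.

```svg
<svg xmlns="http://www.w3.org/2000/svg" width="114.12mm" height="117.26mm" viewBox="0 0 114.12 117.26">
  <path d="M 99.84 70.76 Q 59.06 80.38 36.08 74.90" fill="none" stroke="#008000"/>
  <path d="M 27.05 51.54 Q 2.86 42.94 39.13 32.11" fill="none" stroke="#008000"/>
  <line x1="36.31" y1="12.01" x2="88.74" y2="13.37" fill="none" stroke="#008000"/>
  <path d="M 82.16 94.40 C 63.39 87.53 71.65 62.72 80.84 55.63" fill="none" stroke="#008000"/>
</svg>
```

viewBox `0 0 114.12 117.26` with mm width/height → 1 unit = 1 mm. Flip: y_m = 117.26 − y_svg.

**Shape 1** — `<path>` quadratic bezier, stroke `#008000` → engrave (S245, F2223). Control points (SVG): P0=(99.84,70.76), P1=(59.06,80.38), P2=(36.08,74.90); sampled at t=k/3. Machine vertices: (99.84,46.50) → (74.63,41.76) → (53.38,40.38) → (36.08,42.36). Open path.

**Shape 2** — `<path>` quadratic bezier, stroke `#008000` → engrave (S245, F2223). Control points (SVG): P0=(27.05,51.54), P1=(2.86,42.94), P2=(39.13,32.11); sampled at t=k/3. Machine vertices: (27.05,65.72) → (17.64,71.70) → (21.67,78.18) → (39.13,85.15). Open path.

**Shape 3** — `<line>` line segment, stroke `#008000` → engrave (S245, F2223). Machine vertices: (36.31,105.25) → (88.74,103.89). Open path.

**Shape 4** — `<path>` cubic bezier, stroke `#008000` → engrave (S245, F2223). Control points (SVG): P0=(82.16,94.40), P1=(63.39,87.53), P2=(71.65,62.72), P3=(80.84,55.63); sampled at t=k/3. Machine vertices: (82.16,22.86) → (71.43,34.39) → (72.93,49.95) → (80.84,61.63). Open path.

G21
G90
G00 X99.84 Y46.50
M3 S245
G01 X74.63 Y41.76 F2223
G01 X53.38 Y40.38
G01 X36.08 Y42.36
M5
G00 X27.05 Y65.72
M3 S245
G01 X17.64 Y71.70 F2223
G01 X21.67 Y78.18
G01 X39.13 Y85.15
M5
G00 X36.31 Y105.25
M3 S245
G01 X88.74 Y103.89 F2223
M5
G00 X82.16 Y22.86
M3 S245
G01 X71.43 Y34.39 F2223
G01 X72.93 Y49.95
G01 X80.84 Y61.63
M5
G00 X0.00 Y0.00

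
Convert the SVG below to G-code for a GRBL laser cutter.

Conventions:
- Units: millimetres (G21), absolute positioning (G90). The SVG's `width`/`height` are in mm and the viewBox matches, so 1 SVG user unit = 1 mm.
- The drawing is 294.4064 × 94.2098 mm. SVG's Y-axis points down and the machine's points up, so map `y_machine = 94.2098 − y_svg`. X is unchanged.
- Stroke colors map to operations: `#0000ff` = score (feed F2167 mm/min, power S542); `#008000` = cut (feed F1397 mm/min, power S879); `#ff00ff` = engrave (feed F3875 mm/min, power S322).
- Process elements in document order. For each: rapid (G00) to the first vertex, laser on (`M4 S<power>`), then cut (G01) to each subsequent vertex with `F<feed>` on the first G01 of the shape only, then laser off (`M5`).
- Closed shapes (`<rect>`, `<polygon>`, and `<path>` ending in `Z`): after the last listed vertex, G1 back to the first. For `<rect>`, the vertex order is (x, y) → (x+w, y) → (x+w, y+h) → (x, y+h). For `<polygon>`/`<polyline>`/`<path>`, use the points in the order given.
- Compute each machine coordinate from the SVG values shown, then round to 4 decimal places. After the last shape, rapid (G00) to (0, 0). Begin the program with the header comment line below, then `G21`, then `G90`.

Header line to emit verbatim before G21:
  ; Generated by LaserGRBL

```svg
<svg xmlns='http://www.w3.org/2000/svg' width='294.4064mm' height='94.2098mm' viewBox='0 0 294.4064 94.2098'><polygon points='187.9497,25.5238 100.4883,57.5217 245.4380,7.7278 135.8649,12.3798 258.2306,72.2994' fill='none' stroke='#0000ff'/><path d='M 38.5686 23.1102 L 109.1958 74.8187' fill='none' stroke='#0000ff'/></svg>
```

viewBox `0 0 294.4064 94.2098` with mm width/height → 1 unit = 1 mm. Flip: y_m = 94.2098 − y_svg.

**Shape 1** — `<polygon>` closed polygon, stroke `#0000ff` → score (S542, F2167). Machine vertices: (187.9497,68.6860) → (100.4883,36.6881) → (245.4380,86.4820) → (135.8649,81.8300) → (258.2306,21.9104) → (187.9497,68.6860). Closed: final G1 returns to the first vertex.

**Shape 2** — `<path>` line segment, stroke `#0000ff` → score (S542, F2167). Machine vertices: (38.5686,71.0996) → (109.1958,19.3911). Open path.

; Generated by LaserGRBL
G21
G90
G00 X187.9497 Y68.6860
M4 S542
G01 X100.4883 Y36.6881 F2167
G01 X245.4380 Y86.4820
G01 X135.8649 Y81.8300
G01 X258.2306 Y21.9104
G01 X187.9497 Y68.6860
M5
G00 X38.5686 Y71.0996
M4 S542
G01 X109.1958 Y19.3911 F2167
M5
G00 X0.0000 Y0.0000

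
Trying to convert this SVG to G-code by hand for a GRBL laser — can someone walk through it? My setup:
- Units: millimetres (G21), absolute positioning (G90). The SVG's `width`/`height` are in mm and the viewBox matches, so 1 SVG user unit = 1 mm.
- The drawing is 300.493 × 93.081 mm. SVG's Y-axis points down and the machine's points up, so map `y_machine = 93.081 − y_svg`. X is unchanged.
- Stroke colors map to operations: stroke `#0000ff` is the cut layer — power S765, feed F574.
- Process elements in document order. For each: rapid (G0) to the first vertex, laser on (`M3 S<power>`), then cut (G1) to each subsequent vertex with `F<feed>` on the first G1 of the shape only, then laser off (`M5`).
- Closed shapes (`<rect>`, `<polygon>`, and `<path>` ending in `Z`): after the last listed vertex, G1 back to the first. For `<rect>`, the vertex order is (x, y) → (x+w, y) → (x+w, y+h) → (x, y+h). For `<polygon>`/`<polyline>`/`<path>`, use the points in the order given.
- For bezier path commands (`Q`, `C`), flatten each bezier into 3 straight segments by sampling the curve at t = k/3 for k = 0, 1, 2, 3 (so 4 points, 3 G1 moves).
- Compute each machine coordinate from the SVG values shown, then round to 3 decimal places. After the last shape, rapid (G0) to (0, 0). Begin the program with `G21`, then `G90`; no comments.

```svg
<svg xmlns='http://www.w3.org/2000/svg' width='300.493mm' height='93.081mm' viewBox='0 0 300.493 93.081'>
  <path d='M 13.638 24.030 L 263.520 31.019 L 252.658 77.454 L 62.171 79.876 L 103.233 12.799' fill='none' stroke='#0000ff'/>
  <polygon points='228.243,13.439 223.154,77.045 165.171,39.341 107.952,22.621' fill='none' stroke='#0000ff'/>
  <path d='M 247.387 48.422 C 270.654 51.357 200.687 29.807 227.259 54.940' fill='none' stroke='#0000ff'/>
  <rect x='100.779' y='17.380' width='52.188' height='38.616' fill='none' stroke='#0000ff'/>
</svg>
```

Since the viewBox matches the mm dimensions, user units are millimetres directly. The only transform is the Y-flip y_m = 93.081 − y_svg.

Shape 1 is a open polyline drawn with `<path>`. Its stroke #0000ff means cut at S765, F574. After flipping Y the toolpath is (13.638,69.051) → (263.520,62.062) → (252.658,15.627) → (62.171,13.205) → (103.233,80.282).

Shape 2 is a closed polygon drawn with `<polygon>`. Its stroke #0000ff means cut at S765, F574. After flipping Y the toolpath is (228.243,79.642) → (223.154,16.036) → (165.171,53.740) → (107.952,70.460) → (228.243,79.642), returning to the start.

Shape 3 is a cubic bezier drawn with `<path>`. Its stroke #0000ff means cut at S765, F574. After flipping Y the toolpath is (247.387,44.659) → (246.605,47.250) → (225.838,50.349) → (227.259,38.141).

Shape 4 is a rectangle drawn with `<rect>`. Its stroke #0000ff means cut at S765, F574. After flipping Y the toolpath is (100.779,75.701) → (152.967,75.701) → (152.967,37.085) → (100.779,37.085) → (100.779,75.701), returning to the start.

G21
G90
G0 X13.638 Y69.051
M3 S765
G1 X263.520 Y62.062 F574
G1 X252.658 Y15.627
G1 X62.171 Y13.205
G1 X103.233 Y80.282
M5
G0 X228.243 Y79.642
M3 S765
G1 X223.154 Y16.036 F574
G1 X165.171 Y53.740
G1 X107.952 Y70.460
G1 X228.243 Y79.642
M5
G0 X247.387 Y44.659
M3 S765
G1 X246.605 Y47.250 F574
G1 X225.838 Y50.349
G1 X227.259 Y38.141
M5
G0 X100.779 Y75.701
M3 S765
G1 X152.967 Y75.701 F574
G1 X152.967 Y37.085
G1 X100.779 Y37.085
G1 X100.779 Y75.701
M5
G0 X0.000 Y0.000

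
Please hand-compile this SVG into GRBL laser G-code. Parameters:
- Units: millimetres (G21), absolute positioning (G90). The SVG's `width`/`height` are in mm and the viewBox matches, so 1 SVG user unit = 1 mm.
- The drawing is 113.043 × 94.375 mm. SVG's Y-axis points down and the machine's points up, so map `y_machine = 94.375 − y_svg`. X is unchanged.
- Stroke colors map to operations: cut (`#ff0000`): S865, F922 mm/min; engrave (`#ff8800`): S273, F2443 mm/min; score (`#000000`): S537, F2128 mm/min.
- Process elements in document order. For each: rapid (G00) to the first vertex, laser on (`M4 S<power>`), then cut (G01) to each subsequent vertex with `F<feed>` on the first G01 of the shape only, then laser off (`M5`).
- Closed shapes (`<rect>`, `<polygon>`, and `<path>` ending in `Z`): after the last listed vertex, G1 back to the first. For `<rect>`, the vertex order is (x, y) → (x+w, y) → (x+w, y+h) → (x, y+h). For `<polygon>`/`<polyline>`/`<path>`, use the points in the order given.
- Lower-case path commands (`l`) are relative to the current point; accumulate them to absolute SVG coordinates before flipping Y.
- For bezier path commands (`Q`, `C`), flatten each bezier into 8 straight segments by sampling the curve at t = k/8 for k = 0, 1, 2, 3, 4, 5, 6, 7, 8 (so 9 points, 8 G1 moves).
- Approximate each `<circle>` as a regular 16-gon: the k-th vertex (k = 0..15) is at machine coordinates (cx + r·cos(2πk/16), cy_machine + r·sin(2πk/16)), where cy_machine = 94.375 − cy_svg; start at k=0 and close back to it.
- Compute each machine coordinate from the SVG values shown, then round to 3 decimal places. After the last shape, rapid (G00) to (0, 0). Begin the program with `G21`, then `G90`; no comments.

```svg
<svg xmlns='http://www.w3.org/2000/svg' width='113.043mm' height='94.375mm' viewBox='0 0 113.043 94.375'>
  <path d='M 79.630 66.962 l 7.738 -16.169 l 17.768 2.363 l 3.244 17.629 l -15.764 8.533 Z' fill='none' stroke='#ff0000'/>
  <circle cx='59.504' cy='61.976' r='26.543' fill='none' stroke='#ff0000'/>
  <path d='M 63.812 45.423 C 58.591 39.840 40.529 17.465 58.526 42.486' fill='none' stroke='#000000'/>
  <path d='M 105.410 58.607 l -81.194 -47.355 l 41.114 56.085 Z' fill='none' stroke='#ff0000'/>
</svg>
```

G21
G90
G00 X79.630 Y27.413
M4 S865
G01 X87.368 Y43.582 F922
G01 X105.136 Y41.219
G01 X108.380 Y23.590
G01 X92.616 Y15.057
G01 X79.630 Y27.413
M5
G00 X86.047 Y32.399
M4 S865
G01 X84.027 Y42.557 F922
G01 X78.273 Y51.168
G01 X69.662 Y56.922
G01 X59.504 Y58.942
G01 X49.346 Y56.922
G01 X40.735 Y51.168
G01 X34.981 Y42.557
G01 X32.961 Y32.399
G01 X34.981 Y22.241
G01 X40.735 Y13.630
G01 X49.346 Y7.876
G01 X59.504 Y5.856
G01 X69.662 Y7.876
G01 X78.273 Y13.630
G01 X84.027 Y22.241
G01 X86.047 Y32.399
M5
G00 X63.812 Y48.952
M4 S537
G01 X61.348 Y51.707 F2128
G01 X58.253 Y55.285
G01 X55.100 Y58.932
G01 X52.462 Y61.897
G01 X50.913 Y63.427
G01 X51.025 Y62.771
G01 X53.372 Y59.176
G01 X58.526 Y51.889
M5
G00 X105.410 Y35.768
M4 S865
G01 X24.216 Y83.123 F922
G01 X65.330 Y27.038
G01 X105.410 Y35.768
M5
G00 X0.000 Y0.000

Since the viewBox matches the mm dimensions, user units are millimetres directly. The only transform is the Y-flip y_m = 94.375 − y_svg.

Shape 1 is a regular polygon drawn with `<path>`. Its stroke #ff0000 means cut at S865, F922. After flipping Y the toolpath is (79.630,27.413) → (87.368,43.582) → (105.136,41.219) → (108.380,23.590) → (92.616,15.057) → (79.630,27.413), returning to the start.

Shape 2 is a circle drawn with `<circle>`. Its stroke #ff0000 means cut at S865, F922. After flipping Y the toolpath is (86.047,32.399) → (84.027,42.557) → (78.273,51.168) → (69.662,56.922) → (59.504,58.942) → (49.346,56.922) → (40.735,51.168) → (34.981,42.557) → (32.961,32.399) → (34.981,22.241) → (40.735,13.630) → (49.346,7.876) → (59.504,5.856) → (69.662,7.876) → (78.273,13.630) → (84.027,22.241) → (86.047,32.399), returning to the start.

Shape 3 is a cubic bezier drawn with `<path>`. Its stroke #000000 means score at S537, F2128. After flipping Y the toolpath is (63.812,48.952) → (61.348,51.707) → (58.253,55.285) → (55.100,58.932) → (52.462,61.897) → (50.913,63.427) → (51.025,62.771) → (53.372,59.176) → (58.526,51.889).

Shape 4 is a closed polygon drawn with `<path>`. Its stroke #ff0000 means cut at S865, F922. After flipping Y the toolpath is (105.410,35.768) → (24.216,83.123) → (65.330,27.038) → (105.410,35.768), returning to the start.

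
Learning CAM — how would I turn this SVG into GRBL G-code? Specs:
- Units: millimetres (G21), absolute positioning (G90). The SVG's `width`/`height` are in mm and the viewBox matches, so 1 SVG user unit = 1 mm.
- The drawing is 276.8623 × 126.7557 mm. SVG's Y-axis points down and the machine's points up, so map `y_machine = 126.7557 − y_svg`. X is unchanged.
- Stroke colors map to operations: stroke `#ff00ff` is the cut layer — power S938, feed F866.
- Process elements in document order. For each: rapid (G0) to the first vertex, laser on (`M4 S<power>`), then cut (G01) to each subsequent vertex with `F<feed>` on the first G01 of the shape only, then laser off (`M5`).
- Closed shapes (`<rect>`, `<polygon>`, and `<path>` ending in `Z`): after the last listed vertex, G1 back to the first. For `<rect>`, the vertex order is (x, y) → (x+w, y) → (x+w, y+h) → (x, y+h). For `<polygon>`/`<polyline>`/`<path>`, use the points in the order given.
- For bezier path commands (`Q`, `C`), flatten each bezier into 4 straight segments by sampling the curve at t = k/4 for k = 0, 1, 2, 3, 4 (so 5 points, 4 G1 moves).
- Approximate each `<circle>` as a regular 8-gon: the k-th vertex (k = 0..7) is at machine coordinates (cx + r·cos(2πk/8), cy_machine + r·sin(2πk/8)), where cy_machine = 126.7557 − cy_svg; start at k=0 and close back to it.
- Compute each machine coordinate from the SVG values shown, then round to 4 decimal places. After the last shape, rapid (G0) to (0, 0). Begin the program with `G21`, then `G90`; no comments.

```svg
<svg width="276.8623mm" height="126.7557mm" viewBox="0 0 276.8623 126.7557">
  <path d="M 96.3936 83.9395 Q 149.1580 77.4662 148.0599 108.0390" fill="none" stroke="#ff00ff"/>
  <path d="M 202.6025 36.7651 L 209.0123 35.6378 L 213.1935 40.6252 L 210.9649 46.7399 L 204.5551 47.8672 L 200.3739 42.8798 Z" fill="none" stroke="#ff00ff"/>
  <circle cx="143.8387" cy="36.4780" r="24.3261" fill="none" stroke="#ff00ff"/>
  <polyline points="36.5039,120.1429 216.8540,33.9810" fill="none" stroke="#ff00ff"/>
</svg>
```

G21
G90
G0 X96.3936 Y42.8162
M4 S938
G01 X119.4094 Y43.7375 F866
G01 X135.6924 Y40.0280
G01 X145.2425 Y31.6877
G01 X148.0599 Y18.7167
M5
G0 X202.6025 Y89.9906
M4 S938
G01 X209.0123 Y91.1179 F866
G01 X213.1935 Y86.1305
G01 X210.9649 Y80.0158
G01 X204.5551 Y78.8885
G01 X200.3739 Y83.8759
G01 X202.6025 Y89.9906
M5
G0 X168.1648 Y90.2777
M4 S938
G01 X161.0399 Y107.4789 F866
G01 X143.8387 Y114.6038
G01 X126.6375 Y107.4789
G01 X119.5126 Y90.2777
G01 X126.6375 Y73.0765
G01 X143.8387 Y65.9516
G01 X161.0399 Y73.0765
G01 X168.1648 Y90.2777
M5
G0 X36.5039 Y6.6128
M4 S938
G01 X216.8540 Y92.7747 F866
M5
G0 X0.0000 Y0.0000

Since the viewBox matches the mm dimensions, user units are millimetres directly. The only transform is the Y-flip y_m = 126.7557 − y_svg.

Shape 1 is a quadratic bezier drawn with `<path>`. Its stroke #ff00ff means cut at S938, F866. After flipping Y the toolpath is (96.3936,42.8162) → (119.4094,43.7375) → (135.6924,40.0280) → (145.2425,31.6877) → (148.0599,18.7167).

Shape 2 is a regular polygon drawn with `<path>`. Its stroke #ff00ff means cut at S938, F866. After flipping Y the toolpath is (202.6025,89.9906) → (209.0123,91.1179) → (213.1935,86.1305) → (210.9649,80.0158) → (204.5551,78.8885) → (200.3739,83.8759) → (202.6025,89.9906), returning to the start.

Shape 3 is a circle drawn with `<circle>`. Its stroke #ff00ff means cut at S938, F866. After flipping Y the toolpath is (168.1648,90.2777) → (161.0399,107.4789) → (143.8387,114.6038) → (126.6375,107.4789) → (119.5126,90.2777) → (126.6375,73.0765) → (143.8387,65.9516) → (161.0399,73.0765) → (168.1648,90.2777), returning to the start.

Shape 4 is a line segment drawn with `<polyline>`. Its stroke #ff00ff means cut at S938, F866. After flipping Y the toolpath is (36.5039,6.6128) → (216.8540,92.7747).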